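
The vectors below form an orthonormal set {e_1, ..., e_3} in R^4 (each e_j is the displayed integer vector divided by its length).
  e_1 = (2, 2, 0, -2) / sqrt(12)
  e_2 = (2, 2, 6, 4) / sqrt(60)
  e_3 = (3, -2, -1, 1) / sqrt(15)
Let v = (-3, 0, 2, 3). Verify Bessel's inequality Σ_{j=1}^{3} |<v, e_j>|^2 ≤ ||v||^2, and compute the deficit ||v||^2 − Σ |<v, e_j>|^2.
Σ |<v, e_j>|^2 = 65/3; ||v||^2 = 22; deficit = 1/3

Write each e_j = u_j / sqrt(<u_j, u_j>) where u_j is the displayed integer vector. Then <v, e_j> = <v, u_j> / sqrt(<u_j, u_j>), so |<v, e_j>|^2 = <v, u_j>^2 / <u_j, u_j>.
Coefficients: <v, e_1> = -12/sqrt(12), <v, e_2> = 18/sqrt(60), <v, e_3> = -8/sqrt(15).
Square and sum: Σ |<v, e_j>|^2 = 65/3.
Compute ||v||^2 = v·v = 22.
Deficit = 22 − 65/3 = 1/3 ≥ 0, confirming Bessel's inequality. (The deficit equals ||v − Σ <v,e_j> e_j||^2, the squared distance from v to span{e_j}.)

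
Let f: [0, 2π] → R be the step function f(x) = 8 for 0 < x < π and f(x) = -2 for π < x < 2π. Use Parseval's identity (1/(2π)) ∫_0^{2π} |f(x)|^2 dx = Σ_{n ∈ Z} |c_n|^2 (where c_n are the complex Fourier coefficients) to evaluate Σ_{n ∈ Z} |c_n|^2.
Σ |c_n|^2 = 34

Parseval equates the L^2 energy of f (normalised by 1/(2π)) with the ℓ^2 sum of its Fourier coefficients: (1/(2π)) ∫_0^{2π} |f|^2 = Σ |c_n|^2.
Compute the left side: (1/(2π)) [∫_0^π 8^2 dx + ∫_π^{2π} (-2)^2 dx] = (1/(2π)) · (64π + 4π) = (64 + 4)/2 = 34.
So Σ_{n ∈ Z} |c_n|^2 = 34.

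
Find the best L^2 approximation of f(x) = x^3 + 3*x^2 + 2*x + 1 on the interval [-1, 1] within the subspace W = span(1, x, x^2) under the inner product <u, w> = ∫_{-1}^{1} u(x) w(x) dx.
g(x) = 3*x^2 + 13*x/5 + 1

The best approximation g ∈ W is the orthogonal projection of f onto W. Writing g = a_0 + a_1 x + a_2 x^2, the coefficients solve the normal equations G · a = b where
  G_{ij} = <φ_i, φ_j> and b_i = <f, φ_i>, with φ_0 = 1, φ_1 = x, φ_2 = x^2.
G =
  [2, 0, 2/3]
  [0, 2/3, 0]
  [2/3, 0, 2/5],
b = (4, 26/15, 28/15).
Solving gives a_0 = 1, a_1 = 13/5, a_2 = 3, so
  g(x) = 3*x^2 + 13*x/5 + 1.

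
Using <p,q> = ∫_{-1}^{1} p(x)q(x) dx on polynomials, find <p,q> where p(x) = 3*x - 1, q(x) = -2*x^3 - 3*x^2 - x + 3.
<p,q> = -42/5

Expand the product: p(x)·q(x) = -6*x^4 - 7*x^3 + 10*x - 3.
∫_{-1}^{1} of each monomial x^k gives [2/(k+1) if k even, 0 if k odd]. Integrating term-by-term (or equivalently evaluating the antiderivative F(x) = -6*x^5/5 - 7*x^4/4 + 5*x^2 - 3*x at the endpoints):
  F(1) − F(−1) = -19/20 − (149/20) = -42/5.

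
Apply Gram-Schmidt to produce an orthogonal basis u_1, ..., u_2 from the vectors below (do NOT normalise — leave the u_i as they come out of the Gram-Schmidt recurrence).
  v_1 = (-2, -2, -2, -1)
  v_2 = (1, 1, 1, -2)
Orthogonal basis:
  u_1 = (-2, -2, -2, -1)
  u_2 = (5/13, 5/13, 5/13, -30/13)

Apply the Gram-Schmidt recurrence
  u_1 = v_1
  u_i = v_i − Σ_{j<i} ((v_i · u_j) / (u_j · u_j)) · u_j.

Step by step this gives:
  u_1 = (-2, -2, -2, -1)
  u_2 = (5/13, 5/13, 5/13, -30/13)

Orthogonality check:
  u_2 · u_1 = 0 (should be 0)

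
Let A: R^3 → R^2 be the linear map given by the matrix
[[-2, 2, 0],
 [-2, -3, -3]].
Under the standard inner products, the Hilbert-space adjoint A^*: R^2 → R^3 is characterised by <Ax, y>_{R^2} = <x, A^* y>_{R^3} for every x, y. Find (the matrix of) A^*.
A^* = A^T =
[[-2, -2],
 [2, -3],
 [0, -3]]

For real matrices with standard dot products, the defining identity <Ax, y> = <x, A^* y> gives (Ax)^T y = x^T (A^*) y, i.e. x^T A^T y = x^T (A^*) y. Since this holds for all x, y, we must have A^* = A^T. Therefore
A^* =
[[-2, -2],
 [2, -3],
 [0, -3]].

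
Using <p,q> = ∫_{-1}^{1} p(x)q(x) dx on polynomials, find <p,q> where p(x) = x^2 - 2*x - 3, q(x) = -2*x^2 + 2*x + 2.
<p,q> = -152/15

Expand the product: p(x)·q(x) = -2*x^4 + 6*x^3 + 4*x^2 - 10*x - 6.
∫_{-1}^{1} of each monomial x^k gives [2/(k+1) if k even, 0 if k odd]. Integrating term-by-term (or equivalently evaluating the antiderivative F(x) = -2*x^5/5 + 3*x^4/2 + 4*x^3/3 - 5*x^2 - 6*x at the endpoints):
  F(1) − F(−1) = -257/30 − (47/30) = -152/15.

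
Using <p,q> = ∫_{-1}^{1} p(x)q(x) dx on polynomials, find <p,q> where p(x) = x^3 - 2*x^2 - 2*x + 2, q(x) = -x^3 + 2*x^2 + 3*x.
<p,q> = -128/105

Expand the product: p(x)·q(x) = -x^6 + 4*x^5 + x^4 - 12*x^3 - 2*x^2 + 6*x.
∫_{-1}^{1} of each monomial x^k gives [2/(k+1) if k even, 0 if k odd]. Integrating term-by-term (or equivalently evaluating the antiderivative F(x) = -x^7/7 + 2*x^6/3 + x^5/5 - 3*x^4 - 2*x^3/3 + 3*x^2 at the endpoints):
  F(1) − F(−1) = 2/35 − (134/105) = -128/105.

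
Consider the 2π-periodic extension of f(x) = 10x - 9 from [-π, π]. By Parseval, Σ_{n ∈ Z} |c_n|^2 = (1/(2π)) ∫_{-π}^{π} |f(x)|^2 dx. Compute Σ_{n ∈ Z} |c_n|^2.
Σ |c_n|^2 = 100π^2/3 + 81

Expand and integrate term by term over [-π, π]:
  ∫ (10x)^2 dx = 100·(2π^3/3); ∫ 2·10·(-9)·x dx = 0 (odd integrand); ∫ (-9)^2 dx = 81·2π.
So (1/(2π)) ∫_{-π}^{π} (10x - 9)^2 dx = 100π^2/3 + 81 = 100π^2/3 + 81.
Parseval ⇒ Σ |c_n|^2 = 100π^2/3 + 81.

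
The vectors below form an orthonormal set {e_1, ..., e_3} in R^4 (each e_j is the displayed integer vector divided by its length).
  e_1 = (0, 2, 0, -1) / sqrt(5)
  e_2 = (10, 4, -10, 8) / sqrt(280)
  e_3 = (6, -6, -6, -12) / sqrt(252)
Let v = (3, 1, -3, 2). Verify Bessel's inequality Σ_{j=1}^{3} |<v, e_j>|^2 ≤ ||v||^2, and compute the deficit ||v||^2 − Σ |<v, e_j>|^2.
Σ |<v, e_j>|^2 = 23; ||v||^2 = 23; deficit = 0

Write each e_j = u_j / sqrt(<u_j, u_j>) where u_j is the displayed integer vector. Then <v, e_j> = <v, u_j> / sqrt(<u_j, u_j>), so |<v, e_j>|^2 = <v, u_j>^2 / <u_j, u_j>.
Coefficients: <v, e_1> = 0/sqrt(5), <v, e_2> = 80/sqrt(280), <v, e_3> = 6/sqrt(252).
Square and sum: Σ |<v, e_j>|^2 = 23.
Compute ||v||^2 = v·v = 23.
Deficit = 23 − 23 = 0 ≥ 0, confirming Bessel's inequality. (The deficit equals ||v − Σ <v,e_j> e_j||^2, the squared distance from v to span{e_j}.)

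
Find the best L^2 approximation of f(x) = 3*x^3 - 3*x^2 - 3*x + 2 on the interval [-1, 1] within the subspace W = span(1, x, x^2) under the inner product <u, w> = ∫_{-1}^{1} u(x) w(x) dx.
g(x) = -3*x^2 - 6*x/5 + 2

The best approximation g ∈ W is the orthogonal projection of f onto W. Writing g = a_0 + a_1 x + a_2 x^2, the coefficients solve the normal equations G · a = b where
  G_{ij} = <φ_i, φ_j> and b_i = <f, φ_i>, with φ_0 = 1, φ_1 = x, φ_2 = x^2.
G =
  [2, 0, 2/3]
  [0, 2/3, 0]
  [2/3, 0, 2/5],
b = (2, -4/5, 2/15).
Solving gives a_0 = 2, a_1 = -6/5, a_2 = -3, so
  g(x) = -3*x^2 - 6*x/5 + 2.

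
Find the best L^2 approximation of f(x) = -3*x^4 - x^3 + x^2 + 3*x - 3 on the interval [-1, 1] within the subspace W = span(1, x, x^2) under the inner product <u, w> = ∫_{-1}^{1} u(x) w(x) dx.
g(x) = -11*x^2/7 + 12*x/5 - 96/35

The best approximation g ∈ W is the orthogonal projection of f onto W. Writing g = a_0 + a_1 x + a_2 x^2, the coefficients solve the normal equations G · a = b where
  G_{ij} = <φ_i, φ_j> and b_i = <f, φ_i>, with φ_0 = 1, φ_1 = x, φ_2 = x^2.
G =
  [2, 0, 2/3]
  [0, 2/3, 0]
  [2/3, 0, 2/5],
b = (-98/15, 8/5, -86/35).
Solving gives a_0 = -96/35, a_1 = 12/5, a_2 = -11/7, so
  g(x) = -11*x^2/7 + 12*x/5 - 96/35.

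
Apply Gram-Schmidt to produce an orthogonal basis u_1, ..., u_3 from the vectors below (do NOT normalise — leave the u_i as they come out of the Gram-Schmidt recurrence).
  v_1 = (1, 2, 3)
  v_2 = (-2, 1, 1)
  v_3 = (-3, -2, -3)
Orthogonal basis:
  u_1 = (1, 2, 3)
  u_2 = (-31/14, 4/7, 5/14)
  u_3 = (-2/75, -14/75, 2/15)

Apply the Gram-Schmidt recurrence
  u_1 = v_1
  u_i = v_i − Σ_{j<i} ((v_i · u_j) / (u_j · u_j)) · u_j.

Step by step this gives:
  u_1 = (1, 2, 3)
  u_2 = (-31/14, 4/7, 5/14)
  u_3 = (-2/75, -14/75, 2/15)

Orthogonality check:
  u_2 · u_1 = 0 (should be 0)
  u_3 · u_1 = 0 (should be 0)
  u_3 · u_2 = 0 (should be 0)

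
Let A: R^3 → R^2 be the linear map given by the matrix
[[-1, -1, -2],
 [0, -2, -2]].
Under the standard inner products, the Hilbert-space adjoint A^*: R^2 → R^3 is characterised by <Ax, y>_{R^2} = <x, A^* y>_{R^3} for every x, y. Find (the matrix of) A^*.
A^* = A^T =
[[-1, 0],
 [-1, -2],
 [-2, -2]]

For real matrices with standard dot products, the defining identity <Ax, y> = <x, A^* y> gives (Ax)^T y = x^T (A^*) y, i.e. x^T A^T y = x^T (A^*) y. Since this holds for all x, y, we must have A^* = A^T. Therefore
A^* =
[[-1, 0],
 [-1, -2],
 [-2, -2]].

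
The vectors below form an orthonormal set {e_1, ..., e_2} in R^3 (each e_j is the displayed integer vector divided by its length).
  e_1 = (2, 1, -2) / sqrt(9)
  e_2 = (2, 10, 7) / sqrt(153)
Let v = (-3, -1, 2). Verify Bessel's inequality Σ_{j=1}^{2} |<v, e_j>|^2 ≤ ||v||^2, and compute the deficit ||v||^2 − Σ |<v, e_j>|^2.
Σ |<v, e_j>|^2 = 229/17; ||v||^2 = 14; deficit = 9/17

Write each e_j = u_j / sqrt(<u_j, u_j>) where u_j is the displayed integer vector. Then <v, e_j> = <v, u_j> / sqrt(<u_j, u_j>), so |<v, e_j>|^2 = <v, u_j>^2 / <u_j, u_j>.
Coefficients: <v, e_1> = -11/sqrt(9), <v, e_2> = -2/sqrt(153).
Square and sum: Σ |<v, e_j>|^2 = 229/17.
Compute ||v||^2 = v·v = 14.
Deficit = 14 − 229/17 = 9/17 ≥ 0, confirming Bessel's inequality. (The deficit equals ||v − Σ <v,e_j> e_j||^2, the squared distance from v to span{e_j}.)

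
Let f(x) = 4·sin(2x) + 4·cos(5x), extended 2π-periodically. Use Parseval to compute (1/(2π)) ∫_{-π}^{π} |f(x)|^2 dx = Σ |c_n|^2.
Σ |c_n|^2 = 16

Expand |f|^2 and use orthogonality of {sin(nx), cos(mx)} on [-π, π]:
  ∫_{-π}^{π} sin(nx)^2 dx = π, ∫ cos(mx)^2 dx = π, and cross terms integrate to 0.
So ∫_{-π}^{π} f(x)^2 dx = 4^2 · π + 4^2 · π = (16 + 16)π.
Divide by 2π: (16 + 16)/2 = 16.
By Parseval, this equals Σ |c_n|^2.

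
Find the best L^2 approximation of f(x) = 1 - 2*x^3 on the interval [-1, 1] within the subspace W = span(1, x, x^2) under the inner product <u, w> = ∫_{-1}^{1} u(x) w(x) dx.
g(x) = 1 - 6*x/5

The best approximation g ∈ W is the orthogonal projection of f onto W. Writing g = a_0 + a_1 x + a_2 x^2, the coefficients solve the normal equations G · a = b where
  G_{ij} = <φ_i, φ_j> and b_i = <f, φ_i>, with φ_0 = 1, φ_1 = x, φ_2 = x^2.
G =
  [2, 0, 2/3]
  [0, 2/3, 0]
  [2/3, 0, 2/5],
b = (2, -4/5, 2/3).
Solving gives a_0 = 1, a_1 = -6/5, a_2 = 0, so
  g(x) = 1 - 6*x/5.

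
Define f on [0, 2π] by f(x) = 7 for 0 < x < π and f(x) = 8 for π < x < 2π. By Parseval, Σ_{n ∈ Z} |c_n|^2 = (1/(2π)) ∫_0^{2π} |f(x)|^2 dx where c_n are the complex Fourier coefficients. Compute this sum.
Σ |c_n|^2 = 113/2

Parseval equates the L^2 energy of f (normalised by 1/(2π)) with the ℓ^2 sum of its Fourier coefficients: (1/(2π)) ∫_0^{2π} |f|^2 = Σ |c_n|^2.
Compute the left side: (1/(2π)) [∫_0^π 7^2 dx + ∫_π^{2π} 8^2 dx] = (1/(2π)) · (49π + 64π) = (49 + 64)/2 = 113/2.
So Σ_{n ∈ Z} |c_n|^2 = 113/2.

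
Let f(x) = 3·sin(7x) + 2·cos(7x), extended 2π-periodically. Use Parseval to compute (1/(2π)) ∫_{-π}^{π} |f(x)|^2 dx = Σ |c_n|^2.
Σ |c_n|^2 = 13/2

Expand |f|^2 and use orthogonality of {sin(nx), cos(mx)} on [-π, π]:
  ∫_{-π}^{π} sin(nx)^2 dx = π, ∫ cos(mx)^2 dx = π, and cross terms integrate to 0.
So ∫_{-π}^{π} f(x)^2 dx = 3^2 · π + 2^2 · π = (9 + 4)π.
Divide by 2π: (9 + 4)/2 = 13/2.
By Parseval, this equals Σ |c_n|^2.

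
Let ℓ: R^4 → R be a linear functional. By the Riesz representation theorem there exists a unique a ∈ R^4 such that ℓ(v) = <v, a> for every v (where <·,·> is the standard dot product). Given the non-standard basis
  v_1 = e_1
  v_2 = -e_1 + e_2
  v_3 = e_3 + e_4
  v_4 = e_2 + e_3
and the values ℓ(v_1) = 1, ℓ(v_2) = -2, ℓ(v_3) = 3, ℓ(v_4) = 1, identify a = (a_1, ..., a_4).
a = (1, -1, 2, 1)

Write a = (a_1, ..., a_4) in the standard basis. For each basis vector v_i, ℓ(v_i) = <v_i, a> is a linear equation in the a_j's. Collect the n equations into a matrix system V a = ℓ, where row i of V is v_i (expressed in the standard basis). Since V is invertible (lower-triangular with 1s on the diagonal, up to permutation), solve by back-substitution:
  V =
[[1, 0, 0, 0],
 [-1, 1, 0, 0],
 [0, 0, 1, 1],
 [0, 1, 1, 0]]
  V a = (1, -2, 3, 1)
Solving gives a = (1, -1, 2, 1).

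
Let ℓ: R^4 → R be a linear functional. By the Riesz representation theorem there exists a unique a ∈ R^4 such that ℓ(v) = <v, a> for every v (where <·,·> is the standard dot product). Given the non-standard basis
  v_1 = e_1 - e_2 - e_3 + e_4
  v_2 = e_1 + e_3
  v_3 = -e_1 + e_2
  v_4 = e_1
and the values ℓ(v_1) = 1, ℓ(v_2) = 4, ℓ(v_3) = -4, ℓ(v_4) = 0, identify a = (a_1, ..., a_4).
a = (0, -4, 4, 1)

Write a = (a_1, ..., a_4) in the standard basis. For each basis vector v_i, ℓ(v_i) = <v_i, a> is a linear equation in the a_j's. Collect the n equations into a matrix system V a = ℓ, where row i of V is v_i (expressed in the standard basis). Since V is invertible (lower-triangular with 1s on the diagonal, up to permutation), solve by back-substitution:
  V =
[[1, -1, -1, 1],
 [1, 0, 1, 0],
 [-1, 1, 0, 0],
 [1, 0, 0, 0]]
  V a = (1, 4, -4, 0)
Solving gives a = (0, -4, 4, 1).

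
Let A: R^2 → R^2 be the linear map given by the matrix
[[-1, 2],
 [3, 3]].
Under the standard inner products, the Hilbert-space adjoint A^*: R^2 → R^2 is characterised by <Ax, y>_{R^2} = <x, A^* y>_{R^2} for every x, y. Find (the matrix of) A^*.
A^* = A^T =
[[-1, 3],
 [2, 3]]

For real matrices with standard dot products, the defining identity <Ax, y> = <x, A^* y> gives (Ax)^T y = x^T (A^*) y, i.e. x^T A^T y = x^T (A^*) y. Since this holds for all x, y, we must have A^* = A^T. Therefore
A^* =
[[-1, 3],
 [2, 3]].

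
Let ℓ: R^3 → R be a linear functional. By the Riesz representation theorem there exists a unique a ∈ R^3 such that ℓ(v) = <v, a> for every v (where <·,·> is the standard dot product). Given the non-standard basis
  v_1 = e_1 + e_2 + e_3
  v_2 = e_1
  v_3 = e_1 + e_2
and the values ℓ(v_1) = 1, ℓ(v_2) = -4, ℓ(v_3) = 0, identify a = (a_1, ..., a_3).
a = (-4, 4, 1)

Write a = (a_1, ..., a_3) in the standard basis. For each basis vector v_i, ℓ(v_i) = <v_i, a> is a linear equation in the a_j's. Collect the n equations into a matrix system V a = ℓ, where row i of V is v_i (expressed in the standard basis). Since V is invertible (lower-triangular with 1s on the diagonal, up to permutation), solve by back-substitution:
  V =
[[1, 1, 1],
 [1, 0, 0],
 [1, 1, 0]]
  V a = (1, -4, 0)
Solving gives a = (-4, 4, 1).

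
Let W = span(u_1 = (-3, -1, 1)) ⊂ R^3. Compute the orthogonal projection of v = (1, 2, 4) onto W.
proj_W(v) = (3/11, 1/11, -1/11)

Set up U = [u_1 | ... | u_1] ∈ R^(3×1). The projector onto W = col(U) is P = U (U^T U)^(-1) U^T.
Compute U^T U =
  [11],
and U^T v = (-1).
Solve U^T U · c = U^T v for the coefficients: c = (-1/11). The projection is proj_W(v) = U c.
Check: (v - proj_W(v)) · u_1 = 0  (should be 0).
Result: proj_W(v) = (3/11, 1/11, -1/11).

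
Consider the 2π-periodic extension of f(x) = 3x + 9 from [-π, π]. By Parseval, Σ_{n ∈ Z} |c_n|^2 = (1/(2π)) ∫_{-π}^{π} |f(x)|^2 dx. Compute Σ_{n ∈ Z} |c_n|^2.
Σ |c_n|^2 = 3π^2 + 81

Expand and integrate term by term over [-π, π]:
  ∫ (3x)^2 dx = 9·(2π^3/3); ∫ 2·3·(9)·x dx = 0 (odd integrand); ∫ 9^2 dx = 81·2π.
So (1/(2π)) ∫_{-π}^{π} (3x + 9)^2 dx = 9π^2/3 + 81 = 3π^2 + 81.
Parseval ⇒ Σ |c_n|^2 = 3π^2 + 81.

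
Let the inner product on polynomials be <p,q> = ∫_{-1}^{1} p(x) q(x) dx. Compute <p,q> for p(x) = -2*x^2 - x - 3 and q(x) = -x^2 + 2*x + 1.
<p,q> = -88/15

Expand the product: p(x)·q(x) = 2*x^4 - 3*x^3 - x^2 - 7*x - 3.
∫_{-1}^{1} of each monomial x^k gives [2/(k+1) if k even, 0 if k odd]. Integrating term-by-term (or equivalently evaluating the antiderivative F(x) = 2*x^5/5 - 3*x^4/4 - x^3/3 - 7*x^2/2 - 3*x at the endpoints):
  F(1) − F(−1) = -431/60 − (-79/60) = -88/15.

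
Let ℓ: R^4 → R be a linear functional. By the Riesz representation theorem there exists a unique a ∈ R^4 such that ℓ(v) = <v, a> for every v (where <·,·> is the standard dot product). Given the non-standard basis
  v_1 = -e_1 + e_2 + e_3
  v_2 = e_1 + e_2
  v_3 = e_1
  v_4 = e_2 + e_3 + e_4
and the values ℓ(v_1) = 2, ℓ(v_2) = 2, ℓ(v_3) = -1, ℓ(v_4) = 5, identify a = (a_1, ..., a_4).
a = (-1, 3, -2, 4)

Write a = (a_1, ..., a_4) in the standard basis. For each basis vector v_i, ℓ(v_i) = <v_i, a> is a linear equation in the a_j's. Collect the n equations into a matrix system V a = ℓ, where row i of V is v_i (expressed in the standard basis). Since V is invertible (lower-triangular with 1s on the diagonal, up to permutation), solve by back-substitution:
  V =
[[-1, 1, 1, 0],
 [1, 1, 0, 0],
 [1, 0, 0, 0],
 [0, 1, 1, 1]]
  V a = (2, 2, -1, 5)
Solving gives a = (-1, 3, -2, 4).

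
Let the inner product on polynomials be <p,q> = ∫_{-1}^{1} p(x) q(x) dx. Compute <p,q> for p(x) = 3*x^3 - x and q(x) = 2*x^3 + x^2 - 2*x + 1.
<p,q> = -16/105

Expand the product: p(x)·q(x) = 6*x^6 + 3*x^5 - 8*x^4 + 2*x^3 + 2*x^2 - x.
∫_{-1}^{1} of each monomial x^k gives [2/(k+1) if k even, 0 if k odd]. Integrating term-by-term (or equivalently evaluating the antiderivative F(x) = 6*x^7/7 + x^6/2 - 8*x^5/5 + x^4/2 + 2*x^3/3 - x^2/2 at the endpoints):
  F(1) − F(−1) = 89/210 − (121/210) = -16/105.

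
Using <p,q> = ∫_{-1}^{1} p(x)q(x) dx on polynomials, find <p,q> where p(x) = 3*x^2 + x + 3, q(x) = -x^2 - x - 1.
<p,q> = -178/15

Expand the product: p(x)·q(x) = -3*x^4 - 4*x^3 - 7*x^2 - 4*x - 3.
∫_{-1}^{1} of each monomial x^k gives [2/(k+1) if k even, 0 if k odd]. Integrating term-by-term (or equivalently evaluating the antiderivative F(x) = -3*x^5/5 - x^4 - 7*x^3/3 - 2*x^2 - 3*x at the endpoints):
  F(1) − F(−1) = -134/15 − (44/15) = -178/15.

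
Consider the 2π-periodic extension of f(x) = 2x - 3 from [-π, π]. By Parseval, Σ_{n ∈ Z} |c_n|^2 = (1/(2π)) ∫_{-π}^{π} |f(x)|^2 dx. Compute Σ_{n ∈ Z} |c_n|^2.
Σ |c_n|^2 = 4π^2/3 + 9

Expand and integrate term by term over [-π, π]:
  ∫ (2x)^2 dx = 4·(2π^3/3); ∫ 2·2·(-3)·x dx = 0 (odd integrand); ∫ (-3)^2 dx = 9·2π.
So (1/(2π)) ∫_{-π}^{π} (2x - 3)^2 dx = 4π^2/3 + 9 = 4π^2/3 + 9.
Parseval ⇒ Σ |c_n|^2 = 4π^2/3 + 9.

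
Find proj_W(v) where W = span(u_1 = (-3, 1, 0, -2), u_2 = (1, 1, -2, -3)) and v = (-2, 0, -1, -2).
proj_W(v) = (-167/97, 85/97, -44/97, -192/97)

Set up U = [u_1 | ... | u_2] ∈ R^(4×2). The projector onto W = col(U) is P = U (U^T U)^(-1) U^T.
Compute U^T U =
  [14, 4]
  [4, 15],
and U^T v = (10, 6).
Solve U^T U · c = U^T v for the coefficients: c = (63/97, 22/97). The projection is proj_W(v) = U c.
Check: (v - proj_W(v)) · u_1 = 0  (should be 0).
Check: (v - proj_W(v)) · u_2 = 0  (should be 0).
Result: proj_W(v) = (-167/97, 85/97, -44/97, -192/97).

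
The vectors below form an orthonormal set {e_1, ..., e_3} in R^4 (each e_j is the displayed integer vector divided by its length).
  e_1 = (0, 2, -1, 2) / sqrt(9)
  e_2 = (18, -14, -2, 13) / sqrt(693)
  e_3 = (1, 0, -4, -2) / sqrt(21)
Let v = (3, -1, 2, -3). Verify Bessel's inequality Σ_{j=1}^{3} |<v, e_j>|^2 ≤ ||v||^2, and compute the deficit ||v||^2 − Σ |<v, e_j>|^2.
Σ |<v, e_j>|^2 = 398/33; ||v||^2 = 23; deficit = 361/33

Write each e_j = u_j / sqrt(<u_j, u_j>) where u_j is the displayed integer vector. Then <v, e_j> = <v, u_j> / sqrt(<u_j, u_j>), so |<v, e_j>|^2 = <v, u_j>^2 / <u_j, u_j>.
Coefficients: <v, e_1> = -10/sqrt(9), <v, e_2> = 25/sqrt(693), <v, e_3> = 1/sqrt(21).
Square and sum: Σ |<v, e_j>|^2 = 398/33.
Compute ||v||^2 = v·v = 23.
Deficit = 23 − 398/33 = 361/33 ≥ 0, confirming Bessel's inequality. (The deficit equals ||v − Σ <v,e_j> e_j||^2, the squared distance from v to span{e_j}.)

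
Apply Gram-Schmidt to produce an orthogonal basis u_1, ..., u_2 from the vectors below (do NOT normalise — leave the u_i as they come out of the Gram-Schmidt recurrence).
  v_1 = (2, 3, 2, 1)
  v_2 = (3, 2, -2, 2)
Orthogonal basis:
  u_1 = (2, 3, 2, 1)
  u_2 = (17/9, 1/3, -28/9, 13/9)

Apply the Gram-Schmidt recurrence
  u_1 = v_1
  u_i = v_i − Σ_{j<i} ((v_i · u_j) / (u_j · u_j)) · u_j.

Step by step this gives:
  u_1 = (2, 3, 2, 1)
  u_2 = (17/9, 1/3, -28/9, 13/9)

Orthogonality check:
  u_2 · u_1 = 0 (should be 0)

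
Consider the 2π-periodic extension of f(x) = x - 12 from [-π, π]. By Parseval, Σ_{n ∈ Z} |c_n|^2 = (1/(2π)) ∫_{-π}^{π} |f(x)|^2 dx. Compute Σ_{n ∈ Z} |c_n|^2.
Σ |c_n|^2 = π^2/3 + 144

Expand and integrate term by term over [-π, π]:
  ∫ (x)^2 dx = 1·(2π^3/3); ∫ 2·1·(-12)·x dx = 0 (odd integrand); ∫ (-12)^2 dx = 144·2π.
So (1/(2π)) ∫_{-π}^{π} (x - 12)^2 dx = 1π^2/3 + 144 = π^2/3 + 144.
Parseval ⇒ Σ |c_n|^2 = π^2/3 + 144.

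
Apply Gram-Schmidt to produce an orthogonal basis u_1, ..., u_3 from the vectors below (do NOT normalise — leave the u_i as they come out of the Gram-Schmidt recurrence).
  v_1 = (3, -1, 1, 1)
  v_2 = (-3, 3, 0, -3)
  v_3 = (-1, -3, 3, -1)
Orthogonal basis:
  u_1 = (3, -1, 1, 1)
  u_2 = (3/4, 7/4, 5/4, -7/4)
  u_3 = (-16/11, -30/11, 32/11, -14/11)

Apply the Gram-Schmidt recurrence
  u_1 = v_1
  u_i = v_i − Σ_{j<i} ((v_i · u_j) / (u_j · u_j)) · u_j.

Step by step this gives:
  u_1 = (3, -1, 1, 1)
  u_2 = (3/4, 7/4, 5/4, -7/4)
  u_3 = (-16/11, -30/11, 32/11, -14/11)

Orthogonality check:
  u_2 · u_1 = 0 (should be 0)
  u_3 · u_1 = 0 (should be 0)
  u_3 · u_2 = 0 (should be 0)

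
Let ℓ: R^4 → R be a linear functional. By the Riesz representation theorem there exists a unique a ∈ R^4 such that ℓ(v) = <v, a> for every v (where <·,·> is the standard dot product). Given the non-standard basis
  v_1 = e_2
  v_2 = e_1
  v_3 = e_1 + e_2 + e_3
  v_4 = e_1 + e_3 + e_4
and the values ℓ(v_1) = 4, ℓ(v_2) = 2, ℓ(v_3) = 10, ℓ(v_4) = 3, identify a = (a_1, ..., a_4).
a = (2, 4, 4, -3)

Write a = (a_1, ..., a_4) in the standard basis. For each basis vector v_i, ℓ(v_i) = <v_i, a> is a linear equation in the a_j's. Collect the n equations into a matrix system V a = ℓ, where row i of V is v_i (expressed in the standard basis). Since V is invertible (lower-triangular with 1s on the diagonal, up to permutation), solve by back-substitution:
  V =
[[0, 1, 0, 0],
 [1, 0, 0, 0],
 [1, 1, 1, 0],
 [1, 0, 1, 1]]
  V a = (4, 2, 10, 3)
Solving gives a = (2, 4, 4, -3).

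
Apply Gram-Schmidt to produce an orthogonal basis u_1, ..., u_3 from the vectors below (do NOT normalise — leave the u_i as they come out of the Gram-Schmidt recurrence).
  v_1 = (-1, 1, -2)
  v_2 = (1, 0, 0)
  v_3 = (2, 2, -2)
Orthogonal basis:
  u_1 = (-1, 1, -2)
  u_2 = (5/6, 1/6, -1/3)
  u_3 = (0, 4/5, 2/5)

Apply the Gram-Schmidt recurrence
  u_1 = v_1
  u_i = v_i − Σ_{j<i} ((v_i · u_j) / (u_j · u_j)) · u_j.

Step by step this gives:
  u_1 = (-1, 1, -2)
  u_2 = (5/6, 1/6, -1/3)
  u_3 = (0, 4/5, 2/5)

Orthogonality check:
  u_2 · u_1 = 0 (should be 0)
  u_3 · u_1 = 0 (should be 0)
  u_3 · u_2 = 0 (should be 0)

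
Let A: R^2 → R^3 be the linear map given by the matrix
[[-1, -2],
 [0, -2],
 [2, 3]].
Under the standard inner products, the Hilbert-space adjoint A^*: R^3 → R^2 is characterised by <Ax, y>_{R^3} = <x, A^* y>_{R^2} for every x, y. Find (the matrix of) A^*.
A^* = A^T =
[[-1, 0, 2],
 [-2, -2, 3]]

For real matrices with standard dot products, the defining identity <Ax, y> = <x, A^* y> gives (Ax)^T y = x^T (A^*) y, i.e. x^T A^T y = x^T (A^*) y. Since this holds for all x, y, we must have A^* = A^T. Therefore
A^* =
[[-1, 0, 2],
 [-2, -2, 3]].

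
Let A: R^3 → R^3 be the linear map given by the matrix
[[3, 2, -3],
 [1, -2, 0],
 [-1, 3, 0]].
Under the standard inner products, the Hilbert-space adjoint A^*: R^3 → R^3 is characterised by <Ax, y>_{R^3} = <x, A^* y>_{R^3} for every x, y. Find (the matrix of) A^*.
A^* = A^T =
[[3, 1, -1],
 [2, -2, 3],
 [-3, 0, 0]]

For real matrices with standard dot products, the defining identity <Ax, y> = <x, A^* y> gives (Ax)^T y = x^T (A^*) y, i.e. x^T A^T y = x^T (A^*) y. Since this holds for all x, y, we must have A^* = A^T. Therefore
A^* =
[[3, 1, -1],
 [2, -2, 3],
 [-3, 0, 0]].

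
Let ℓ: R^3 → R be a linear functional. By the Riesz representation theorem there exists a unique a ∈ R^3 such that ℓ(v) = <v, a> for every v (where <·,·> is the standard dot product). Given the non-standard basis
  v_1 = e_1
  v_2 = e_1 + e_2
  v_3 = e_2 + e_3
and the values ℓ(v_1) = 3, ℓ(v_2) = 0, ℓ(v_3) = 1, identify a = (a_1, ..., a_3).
a = (3, -3, 4)

Write a = (a_1, ..., a_3) in the standard basis. For each basis vector v_i, ℓ(v_i) = <v_i, a> is a linear equation in the a_j's. Collect the n equations into a matrix system V a = ℓ, where row i of V is v_i (expressed in the standard basis). Since V is invertible (lower-triangular with 1s on the diagonal, up to permutation), solve by back-substitution:
  V =
[[1, 0, 0],
 [1, 1, 0],
 [0, 1, 1]]
  V a = (3, 0, 1)
Solving gives a = (3, -3, 4).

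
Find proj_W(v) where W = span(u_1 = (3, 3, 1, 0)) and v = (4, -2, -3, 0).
proj_W(v) = (9/19, 9/19, 3/19, 0)

Set up U = [u_1 | ... | u_1] ∈ R^(4×1). The projector onto W = col(U) is P = U (U^T U)^(-1) U^T.
Compute U^T U =
  [19],
and U^T v = (3).
Solve U^T U · c = U^T v for the coefficients: c = (3/19). The projection is proj_W(v) = U c.
Check: (v - proj_W(v)) · u_1 = 0  (should be 0).
Result: proj_W(v) = (9/19, 9/19, 3/19, 0).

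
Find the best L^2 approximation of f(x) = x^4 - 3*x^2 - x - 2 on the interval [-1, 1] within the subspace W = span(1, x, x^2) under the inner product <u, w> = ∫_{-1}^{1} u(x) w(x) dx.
g(x) = -15*x^2/7 - x - 73/35

The best approximation g ∈ W is the orthogonal projection of f onto W. Writing g = a_0 + a_1 x + a_2 x^2, the coefficients solve the normal equations G · a = b where
  G_{ij} = <φ_i, φ_j> and b_i = <f, φ_i>, with φ_0 = 1, φ_1 = x, φ_2 = x^2.
G =
  [2, 0, 2/3]
  [0, 2/3, 0]
  [2/3, 0, 2/5],
b = (-28/5, -2/3, -236/105).
Solving gives a_0 = -73/35, a_1 = -1, a_2 = -15/7, so
  g(x) = -15*x^2/7 - x - 73/35.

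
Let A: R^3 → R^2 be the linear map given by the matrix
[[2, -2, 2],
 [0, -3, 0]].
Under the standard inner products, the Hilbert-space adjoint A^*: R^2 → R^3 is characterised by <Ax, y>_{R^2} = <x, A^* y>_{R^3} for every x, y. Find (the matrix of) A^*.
A^* = A^T =
[[2, 0],
 [-2, -3],
 [2, 0]]

For real matrices with standard dot products, the defining identity <Ax, y> = <x, A^* y> gives (Ax)^T y = x^T (A^*) y, i.e. x^T A^T y = x^T (A^*) y. Since this holds for all x, y, we must have A^* = A^T. Therefore
A^* =
[[2, 0],
 [-2, -3],
 [2, 0]].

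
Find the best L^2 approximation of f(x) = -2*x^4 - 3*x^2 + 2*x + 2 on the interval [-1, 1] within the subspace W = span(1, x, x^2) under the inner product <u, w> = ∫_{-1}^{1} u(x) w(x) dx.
g(x) = -33*x^2/7 + 2*x + 76/35

The best approximation g ∈ W is the orthogonal projection of f onto W. Writing g = a_0 + a_1 x + a_2 x^2, the coefficients solve the normal equations G · a = b where
  G_{ij} = <φ_i, φ_j> and b_i = <f, φ_i>, with φ_0 = 1, φ_1 = x, φ_2 = x^2.
G =
  [2, 0, 2/3]
  [0, 2/3, 0]
  [2/3, 0, 2/5],
b = (6/5, 4/3, -46/105).
Solving gives a_0 = 76/35, a_1 = 2, a_2 = -33/7, so
  g(x) = -33*x^2/7 + 2*x + 76/35.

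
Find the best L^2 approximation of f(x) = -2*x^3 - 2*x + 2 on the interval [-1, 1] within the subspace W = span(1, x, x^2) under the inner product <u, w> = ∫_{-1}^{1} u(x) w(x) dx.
g(x) = 2 - 16*x/5

The best approximation g ∈ W is the orthogonal projection of f onto W. Writing g = a_0 + a_1 x + a_2 x^2, the coefficients solve the normal equations G · a = b where
  G_{ij} = <φ_i, φ_j> and b_i = <f, φ_i>, with φ_0 = 1, φ_1 = x, φ_2 = x^2.
G =
  [2, 0, 2/3]
  [0, 2/3, 0]
  [2/3, 0, 2/5],
b = (4, -32/15, 4/3).
Solving gives a_0 = 2, a_1 = -16/5, a_2 = 0, so
  g(x) = 2 - 16*x/5.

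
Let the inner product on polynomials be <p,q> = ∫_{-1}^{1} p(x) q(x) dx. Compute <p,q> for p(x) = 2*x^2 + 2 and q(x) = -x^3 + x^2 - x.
<p,q> = 32/15

Expand the product: p(x)·q(x) = -2*x^5 + 2*x^4 - 4*x^3 + 2*x^2 - 2*x.
∫_{-1}^{1} of each monomial x^k gives [2/(k+1) if k even, 0 if k odd]. Integrating term-by-term (or equivalently evaluating the antiderivative F(x) = -x^6/3 + 2*x^5/5 - x^4 + 2*x^3/3 - x^2 at the endpoints):
  F(1) − F(−1) = -19/15 − (-17/5) = 32/15.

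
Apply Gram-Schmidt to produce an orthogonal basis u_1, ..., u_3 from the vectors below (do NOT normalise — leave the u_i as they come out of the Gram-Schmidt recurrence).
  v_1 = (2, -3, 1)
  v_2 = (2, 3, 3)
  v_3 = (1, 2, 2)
Orthogonal basis:
  u_1 = (2, -3, 1)
  u_2 = (16/7, 18/7, 22/7)
  u_3 = (-3/19, -1/19, 3/19)

Apply the Gram-Schmidt recurrence
  u_1 = v_1
  u_i = v_i − Σ_{j<i} ((v_i · u_j) / (u_j · u_j)) · u_j.

Step by step this gives:
  u_1 = (2, -3, 1)
  u_2 = (16/7, 18/7, 22/7)
  u_3 = (-3/19, -1/19, 3/19)

Orthogonality check:
  u_2 · u_1 = 0 (should be 0)
  u_3 · u_1 = 0 (should be 0)
  u_3 · u_2 = 0 (should be 0)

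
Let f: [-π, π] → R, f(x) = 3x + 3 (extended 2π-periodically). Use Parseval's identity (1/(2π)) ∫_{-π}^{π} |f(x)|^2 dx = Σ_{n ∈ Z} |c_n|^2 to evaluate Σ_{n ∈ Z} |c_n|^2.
Σ |c_n|^2 = 3π^2 + 9

Expand and integrate term by term over [-π, π]:
  ∫ (3x)^2 dx = 9·(2π^3/3); ∫ 2·3·(3)·x dx = 0 (odd integrand); ∫ 3^2 dx = 9·2π.
So (1/(2π)) ∫_{-π}^{π} (3x + 3)^2 dx = 9π^2/3 + 9 = 3π^2 + 9.
Parseval ⇒ Σ |c_n|^2 = 3π^2 + 9.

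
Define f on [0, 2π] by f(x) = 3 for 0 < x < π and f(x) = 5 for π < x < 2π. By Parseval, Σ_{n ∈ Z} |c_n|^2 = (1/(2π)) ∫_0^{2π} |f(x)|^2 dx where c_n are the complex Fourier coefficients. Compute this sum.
Σ |c_n|^2 = 17

Parseval equates the L^2 energy of f (normalised by 1/(2π)) with the ℓ^2 sum of its Fourier coefficients: (1/(2π)) ∫_0^{2π} |f|^2 = Σ |c_n|^2.
Compute the left side: (1/(2π)) [∫_0^π 3^2 dx + ∫_π^{2π} 5^2 dx] = (1/(2π)) · (9π + 25π) = (9 + 25)/2 = 17.
So Σ_{n ∈ Z} |c_n|^2 = 17.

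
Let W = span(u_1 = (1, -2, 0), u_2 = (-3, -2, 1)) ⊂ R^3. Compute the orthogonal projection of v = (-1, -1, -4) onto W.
proj_W(v) = (1/69, -34/69, 4/69)

Set up U = [u_1 | ... | u_2] ∈ R^(3×2). The projector onto W = col(U) is P = U (U^T U)^(-1) U^T.
Compute U^T U =
  [5, 1]
  [1, 14],
and U^T v = (1, 1).
Solve U^T U · c = U^T v for the coefficients: c = (13/69, 4/69). The projection is proj_W(v) = U c.
Check: (v - proj_W(v)) · u_1 = 0  (should be 0).
Check: (v - proj_W(v)) · u_2 = 0  (should be 0).
Result: proj_W(v) = (1/69, -34/69, 4/69).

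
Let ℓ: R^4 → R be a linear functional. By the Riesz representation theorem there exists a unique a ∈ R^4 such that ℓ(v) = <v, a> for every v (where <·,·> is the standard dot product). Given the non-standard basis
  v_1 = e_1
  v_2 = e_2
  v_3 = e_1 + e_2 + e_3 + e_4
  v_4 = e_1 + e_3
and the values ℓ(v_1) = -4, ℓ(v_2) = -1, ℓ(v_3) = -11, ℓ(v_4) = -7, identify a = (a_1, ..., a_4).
a = (-4, -1, -3, -3)

Write a = (a_1, ..., a_4) in the standard basis. For each basis vector v_i, ℓ(v_i) = <v_i, a> is a linear equation in the a_j's. Collect the n equations into a matrix system V a = ℓ, where row i of V is v_i (expressed in the standard basis). Since V is invertible (lower-triangular with 1s on the diagonal, up to permutation), solve by back-substitution:
  V =
[[1, 0, 0, 0],
 [0, 1, 0, 0],
 [1, 1, 1, 1],
 [1, 0, 1, 0]]
  V a = (-4, -1, -11, -7)
Solving gives a = (-4, -1, -3, -3).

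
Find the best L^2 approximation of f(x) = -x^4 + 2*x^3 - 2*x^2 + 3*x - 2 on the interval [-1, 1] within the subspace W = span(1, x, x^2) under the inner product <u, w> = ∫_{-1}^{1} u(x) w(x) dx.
g(x) = -20*x^2/7 + 21*x/5 - 67/35

The best approximation g ∈ W is the orthogonal projection of f onto W. Writing g = a_0 + a_1 x + a_2 x^2, the coefficients solve the normal equations G · a = b where
  G_{ij} = <φ_i, φ_j> and b_i = <f, φ_i>, with φ_0 = 1, φ_1 = x, φ_2 = x^2.
G =
  [2, 0, 2/3]
  [0, 2/3, 0]
  [2/3, 0, 2/5],
b = (-86/15, 14/5, -254/105).
Solving gives a_0 = -67/35, a_1 = 21/5, a_2 = -20/7, so
  g(x) = -20*x^2/7 + 21*x/5 - 67/35.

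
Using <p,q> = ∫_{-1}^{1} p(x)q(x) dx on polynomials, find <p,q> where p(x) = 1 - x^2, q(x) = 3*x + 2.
<p,q> = 8/3

Expand the product: p(x)·q(x) = -3*x^3 - 2*x^2 + 3*x + 2.
∫_{-1}^{1} of each monomial x^k gives [2/(k+1) if k even, 0 if k odd]. Integrating term-by-term (or equivalently evaluating the antiderivative F(x) = -3*x^4/4 - 2*x^3/3 + 3*x^2/2 + 2*x at the endpoints):
  F(1) − F(−1) = 25/12 − (-7/12) = 8/3.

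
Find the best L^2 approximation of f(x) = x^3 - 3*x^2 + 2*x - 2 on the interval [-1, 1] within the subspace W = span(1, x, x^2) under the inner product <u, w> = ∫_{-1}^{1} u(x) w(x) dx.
g(x) = -3*x^2 + 13*x/5 - 2

The best approximation g ∈ W is the orthogonal projection of f onto W. Writing g = a_0 + a_1 x + a_2 x^2, the coefficients solve the normal equations G · a = b where
  G_{ij} = <φ_i, φ_j> and b_i = <f, φ_i>, with φ_0 = 1, φ_1 = x, φ_2 = x^2.
G =
  [2, 0, 2/3]
  [0, 2/3, 0]
  [2/3, 0, 2/5],
b = (-6, 26/15, -38/15).
Solving gives a_0 = -2, a_1 = 13/5, a_2 = -3, so
  g(x) = -3*x^2 + 13*x/5 - 2.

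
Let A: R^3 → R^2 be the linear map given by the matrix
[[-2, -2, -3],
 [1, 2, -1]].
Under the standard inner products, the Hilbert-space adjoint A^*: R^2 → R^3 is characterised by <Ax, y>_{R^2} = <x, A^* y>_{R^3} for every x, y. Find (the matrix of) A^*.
A^* = A^T =
[[-2, 1],
 [-2, 2],
 [-3, -1]]

For real matrices with standard dot products, the defining identity <Ax, y> = <x, A^* y> gives (Ax)^T y = x^T (A^*) y, i.e. x^T A^T y = x^T (A^*) y. Since this holds for all x, y, we must have A^* = A^T. Therefore
A^* =
[[-2, 1],
 [-2, 2],
 [-3, -1]].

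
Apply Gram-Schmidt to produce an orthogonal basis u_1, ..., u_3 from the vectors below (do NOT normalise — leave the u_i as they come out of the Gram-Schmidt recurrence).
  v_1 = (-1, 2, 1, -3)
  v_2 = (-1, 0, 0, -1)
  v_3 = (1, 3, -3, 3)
Orthogonal basis:
  u_1 = (-1, 2, 1, -3)
  u_2 = (-11/15, -8/15, -4/15, -1/5)
  u_3 = (-8/7, 19/7, -22/7, 8/7)

Apply the Gram-Schmidt recurrence
  u_1 = v_1
  u_i = v_i − Σ_{j<i} ((v_i · u_j) / (u_j · u_j)) · u_j.

Step by step this gives:
  u_1 = (-1, 2, 1, -3)
  u_2 = (-11/15, -8/15, -4/15, -1/5)
  u_3 = (-8/7, 19/7, -22/7, 8/7)

Orthogonality check:
  u_2 · u_1 = 0 (should be 0)
  u_3 · u_1 = 0 (should be 0)
  u_3 · u_2 = 0 (should be 0)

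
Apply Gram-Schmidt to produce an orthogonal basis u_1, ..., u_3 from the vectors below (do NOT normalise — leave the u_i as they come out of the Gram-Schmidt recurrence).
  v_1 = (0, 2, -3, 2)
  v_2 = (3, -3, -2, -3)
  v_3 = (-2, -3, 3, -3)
Orthogonal basis:
  u_1 = (0, 2, -3, 2)
  u_2 = (3, -39/17, -52/17, -39/17)
  u_3 = (-910/491, -315/491, -420/491, -315/491)

Apply the Gram-Schmidt recurrence
  u_1 = v_1
  u_i = v_i − Σ_{j<i} ((v_i · u_j) / (u_j · u_j)) · u_j.

Step by step this gives:
  u_1 = (0, 2, -3, 2)
  u_2 = (3, -39/17, -52/17, -39/17)
  u_3 = (-910/491, -315/491, -420/491, -315/491)

Orthogonality check:
  u_2 · u_1 = 0 (should be 0)
  u_3 · u_1 = 0 (should be 0)
  u_3 · u_2 = 0 (should be 0)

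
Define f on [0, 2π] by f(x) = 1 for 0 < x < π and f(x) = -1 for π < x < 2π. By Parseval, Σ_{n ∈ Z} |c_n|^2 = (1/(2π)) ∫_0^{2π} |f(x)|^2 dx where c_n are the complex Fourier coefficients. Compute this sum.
Σ |c_n|^2 = 1

Parseval equates the L^2 energy of f (normalised by 1/(2π)) with the ℓ^2 sum of its Fourier coefficients: (1/(2π)) ∫_0^{2π} |f|^2 = Σ |c_n|^2.
Compute the left side: (1/(2π)) [∫_0^π 1^2 dx + ∫_π^{2π} (-1)^2 dx] = (1/(2π)) · (1π + 1π) = (1 + 1)/2 = 1.
So Σ_{n ∈ Z} |c_n|^2 = 1.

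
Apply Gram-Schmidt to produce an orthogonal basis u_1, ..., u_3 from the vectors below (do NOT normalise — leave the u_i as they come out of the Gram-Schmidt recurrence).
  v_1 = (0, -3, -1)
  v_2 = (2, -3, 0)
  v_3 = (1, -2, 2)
Orthogonal basis:
  u_1 = (0, -3, -1)
  u_2 = (2, -3/10, 9/10)
  u_3 = (-39/49, -26/49, 78/49)

Apply the Gram-Schmidt recurrence
  u_1 = v_1
  u_i = v_i − Σ_{j<i} ((v_i · u_j) / (u_j · u_j)) · u_j.

Step by step this gives:
  u_1 = (0, -3, -1)
  u_2 = (2, -3/10, 9/10)
  u_3 = (-39/49, -26/49, 78/49)

Orthogonality check:
  u_2 · u_1 = 0 (should be 0)
  u_3 · u_1 = 0 (should be 0)
  u_3 · u_2 = 0 (should be 0)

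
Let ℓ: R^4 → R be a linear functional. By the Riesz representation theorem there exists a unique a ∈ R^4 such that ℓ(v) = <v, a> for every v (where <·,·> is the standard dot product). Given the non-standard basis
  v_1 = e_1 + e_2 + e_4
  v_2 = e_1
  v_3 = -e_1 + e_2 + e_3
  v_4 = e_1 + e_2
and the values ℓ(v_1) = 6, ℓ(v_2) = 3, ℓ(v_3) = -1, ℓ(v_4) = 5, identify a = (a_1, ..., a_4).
a = (3, 2, 0, 1)

Write a = (a_1, ..., a_4) in the standard basis. For each basis vector v_i, ℓ(v_i) = <v_i, a> is a linear equation in the a_j's. Collect the n equations into a matrix system V a = ℓ, where row i of V is v_i (expressed in the standard basis). Since V is invertible (lower-triangular with 1s on the diagonal, up to permutation), solve by back-substitution:
  V =
[[1, 1, 0, 1],
 [1, 0, 0, 0],
 [-1, 1, 1, 0],
 [1, 1, 0, 0]]
  V a = (6, 3, -1, 5)
Solving gives a = (3, 2, 0, 1).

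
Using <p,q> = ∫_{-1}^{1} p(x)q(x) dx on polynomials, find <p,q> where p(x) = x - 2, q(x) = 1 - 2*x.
<p,q> = -16/3

Expand the product: p(x)·q(x) = -2*x^2 + 5*x - 2.
∫_{-1}^{1} of each monomial x^k gives [2/(k+1) if k even, 0 if k odd]. Integrating term-by-term (or equivalently evaluating the antiderivative F(x) = -2*x^3/3 + 5*x^2/2 - 2*x at the endpoints):
  F(1) − F(−1) = -1/6 − (31/6) = -16/3.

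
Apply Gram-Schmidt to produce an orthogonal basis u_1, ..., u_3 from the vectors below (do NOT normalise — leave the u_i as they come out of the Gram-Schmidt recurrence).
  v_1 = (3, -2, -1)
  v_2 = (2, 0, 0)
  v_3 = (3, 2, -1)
Orthogonal basis:
  u_1 = (3, -2, -1)
  u_2 = (5/7, 6/7, 3/7)
  u_3 = (0, 4/5, -8/5)

Apply the Gram-Schmidt recurrence
  u_1 = v_1
  u_i = v_i − Σ_{j<i} ((v_i · u_j) / (u_j · u_j)) · u_j.

Step by step this gives:
  u_1 = (3, -2, -1)
  u_2 = (5/7, 6/7, 3/7)
  u_3 = (0, 4/5, -8/5)

Orthogonality check:
  u_2 · u_1 = 0 (should be 0)
  u_3 · u_1 = 0 (should be 0)
  u_3 · u_2 = 0 (should be 0)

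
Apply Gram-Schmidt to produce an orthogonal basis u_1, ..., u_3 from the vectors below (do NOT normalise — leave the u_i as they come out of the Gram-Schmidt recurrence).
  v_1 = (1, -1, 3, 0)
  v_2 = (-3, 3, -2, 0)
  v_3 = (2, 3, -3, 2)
Orthogonal basis:
  u_1 = (1, -1, 3, 0)
  u_2 = (-21/11, 21/11, 14/11, 0)
  u_3 = (5/2, 5/2, 0, 2)

Apply the Gram-Schmidt recurrence
  u_1 = v_1
  u_i = v_i − Σ_{j<i} ((v_i · u_j) / (u_j · u_j)) · u_j.

Step by step this gives:
  u_1 = (1, -1, 3, 0)
  u_2 = (-21/11, 21/11, 14/11, 0)
  u_3 = (5/2, 5/2, 0, 2)

Orthogonality check:
  u_2 · u_1 = 0 (should be 0)
  u_3 · u_1 = 0 (should be 0)
  u_3 · u_2 = 0 (should be 0)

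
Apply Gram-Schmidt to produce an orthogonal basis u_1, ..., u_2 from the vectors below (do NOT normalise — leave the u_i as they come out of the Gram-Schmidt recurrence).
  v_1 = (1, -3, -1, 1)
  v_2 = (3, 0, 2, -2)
Orthogonal basis:
  u_1 = (1, -3, -1, 1)
  u_2 = (37/12, -1/4, 23/12, -23/12)

Apply the Gram-Schmidt recurrence
  u_1 = v_1
  u_i = v_i − Σ_{j<i} ((v_i · u_j) / (u_j · u_j)) · u_j.

Step by step this gives:
  u_1 = (1, -3, -1, 1)
  u_2 = (37/12, -1/4, 23/12, -23/12)

Orthogonality check:
  u_2 · u_1 = 0 (should be 0)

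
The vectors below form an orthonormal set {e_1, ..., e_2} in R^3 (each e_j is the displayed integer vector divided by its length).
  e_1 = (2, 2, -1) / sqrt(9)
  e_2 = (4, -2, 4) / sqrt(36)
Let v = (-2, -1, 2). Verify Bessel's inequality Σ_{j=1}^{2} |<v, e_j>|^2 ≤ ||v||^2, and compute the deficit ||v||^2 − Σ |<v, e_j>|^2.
Σ |<v, e_j>|^2 = 65/9; ||v||^2 = 9; deficit = 16/9

Write each e_j = u_j / sqrt(<u_j, u_j>) where u_j is the displayed integer vector. Then <v, e_j> = <v, u_j> / sqrt(<u_j, u_j>), so |<v, e_j>|^2 = <v, u_j>^2 / <u_j, u_j>.
Coefficients: <v, e_1> = -8/sqrt(9), <v, e_2> = 2/sqrt(36).
Square and sum: Σ |<v, e_j>|^2 = 65/9.
Compute ||v||^2 = v·v = 9.
Deficit = 9 − 65/9 = 16/9 ≥ 0, confirming Bessel's inequality. (The deficit equals ||v − Σ <v,e_j> e_j||^2, the squared distance from v to span{e_j}.)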